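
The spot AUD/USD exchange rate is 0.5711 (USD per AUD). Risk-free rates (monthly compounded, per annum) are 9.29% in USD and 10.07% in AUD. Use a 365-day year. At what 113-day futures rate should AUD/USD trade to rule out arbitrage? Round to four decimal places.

0.5697

By covered interest parity, F = S · (1+r_USD/12)^(12T) / (1+r_AUD/12)^(12T)
= 0.5711 × 1.029064 / 1.031532 = 0.5711 × 0.997607
F = 0.5697 USD per AUD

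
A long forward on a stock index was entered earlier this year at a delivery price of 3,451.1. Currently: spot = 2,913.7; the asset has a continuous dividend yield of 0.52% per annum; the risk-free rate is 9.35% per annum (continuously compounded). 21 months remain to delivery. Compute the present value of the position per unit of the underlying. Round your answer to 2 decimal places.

-42.89

Current fair forward for the remaining 21 months: F = S·e^((r − q)·T), (r − q) = 0.0935 − 0.0052 = 0.0883
F = 2913.7 · e^(0.0883 × 21/12) = 2913.7 × 1.16710346 = 3400.5894
Value of long forward = (F − K)·e^(−rT) = (3400.5894 − 3451.1) · e^(−0.0935·21/12)
= -50.5106 × 0.84906036 = -42.89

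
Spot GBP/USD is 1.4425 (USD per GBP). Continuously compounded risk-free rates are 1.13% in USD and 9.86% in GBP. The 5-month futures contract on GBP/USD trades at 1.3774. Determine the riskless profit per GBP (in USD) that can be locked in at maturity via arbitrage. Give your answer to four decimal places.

Fair futures: F* = S·e^(carry·T), with carry = (r_USD − r_GBP) = 0.0113 − 0.0986 = -0.0873
F* = 1.4425 · e^(-0.0873 × 5/12) = 1.4425 · e^-0.036375 = 1.4425 × 0.964279 = 1.3910
Market 1.3774 < fair 1.3910: forward underpriced → reverse cash-and-carry (short spot, go long the forward).
At maturity, profit = |F_mkt − F*| = |1.3774 − 1.3910| = 0.0136 per GBP (in USD)

0.0136 per GBP (in USD)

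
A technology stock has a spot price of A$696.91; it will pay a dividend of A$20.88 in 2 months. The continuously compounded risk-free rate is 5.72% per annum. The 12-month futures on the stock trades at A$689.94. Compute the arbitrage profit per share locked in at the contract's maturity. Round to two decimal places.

PV(dividends) I = 20.88·e^(−0.0572·2/12) = 20.6819
Fair futures F* = (S − I)·e^(rT) = (696.91 − 20.6819)·e^0.057200 = 676.2281 × 1.058868 = 716.0363
Market A$689.94 < fair 716.0363: forward underpriced → reverse cash-and-carry (short the stock, invest proceeds at r, pay the dividends, go long the forward).
Profit at T = |F_mkt − F*| = |689.94 − 716.0363| = A$26.10 per share

A$26.10 per share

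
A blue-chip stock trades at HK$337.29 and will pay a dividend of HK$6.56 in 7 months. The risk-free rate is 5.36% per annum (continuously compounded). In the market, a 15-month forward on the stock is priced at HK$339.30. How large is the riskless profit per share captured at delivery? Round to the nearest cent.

HK$14.56 per share

PV(dividends) I = 6.56·e^(−0.0536·7/12) = 6.3581
Fair forward F* = (S − I)·e^(rT) = (337.29 − 6.3581)·e^0.067000 = 330.9319 × 1.069295 = 353.8638
Market HK$339.30 < fair 353.8638: forward underpriced → reverse cash-and-carry (short the stock, invest proceeds at r, pay the dividends, go long the forward).
Profit at T = |F_mkt − F*| = |339.30 − 353.8638| = HK$14.56 per share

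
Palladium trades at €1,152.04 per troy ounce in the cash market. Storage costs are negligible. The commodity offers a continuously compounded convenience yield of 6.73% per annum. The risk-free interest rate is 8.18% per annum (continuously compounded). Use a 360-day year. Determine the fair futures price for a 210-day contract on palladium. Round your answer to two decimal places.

€1,161.83 per troy ounce

Net carry = r + u − y = 0.0818 + 0.0000 − 0.0673 = 0.0145
F = S·e^((r+u−y)T) = 1152.04 · e^(0.0145 × 210/360) = 1152.04 · e^0.00845833
= 1152.04 × 1.00849420 = €1,161.83 per troy ounce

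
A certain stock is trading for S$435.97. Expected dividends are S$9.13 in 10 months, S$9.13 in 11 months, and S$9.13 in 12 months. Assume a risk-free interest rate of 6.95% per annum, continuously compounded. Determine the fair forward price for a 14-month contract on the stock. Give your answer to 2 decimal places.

PV(dividends) I = 9.13·e^(−0.0695·10/12) + 9.13·e^(−0.0695·11/12) + 9.13·e^(−0.0695·12/12)
I = 8.6162 + 8.5665 + 8.5170 = 25.6997
F = (S − I)·e^(rT) = (435.97 − 25.6997) · e^(0.0695·14/12)
= 410.2703 · e^0.081083 = 410.2703 × 1.084461 = S$444.92

S$444.92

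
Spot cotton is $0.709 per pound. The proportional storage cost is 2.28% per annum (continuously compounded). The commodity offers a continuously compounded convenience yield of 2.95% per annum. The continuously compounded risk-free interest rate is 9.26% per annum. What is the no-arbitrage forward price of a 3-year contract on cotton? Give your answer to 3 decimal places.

Net carry = r + u − y = 0.0926 + 0.0228 − 0.0295 = 0.0859
F = S·e^((r+u−y)T) = 0.709 · e^(0.0859 × 3) = 0.709 · e^0.257700
= 0.709 × 1.293951 = $0.917 per pound

$0.917 per pound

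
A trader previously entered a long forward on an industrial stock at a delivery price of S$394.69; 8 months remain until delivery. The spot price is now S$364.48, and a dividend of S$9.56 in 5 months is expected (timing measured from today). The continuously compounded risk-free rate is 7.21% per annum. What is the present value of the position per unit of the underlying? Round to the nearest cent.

-S$20.96

PV(remaining dividends) I = 9.56·e^(−0.0721·5/12) = 9.2771
Current forward F = (S − I)·e^(rT) = (364.48 − 9.2771)·e^(0.0721·8/12) = 355.2029 × 1.049241 = 372.6934
Value (long) = (F − K)·e^(−rT) = (372.6934 − 394.69) × 0.953070 = -20.9643
Value = -S$20.96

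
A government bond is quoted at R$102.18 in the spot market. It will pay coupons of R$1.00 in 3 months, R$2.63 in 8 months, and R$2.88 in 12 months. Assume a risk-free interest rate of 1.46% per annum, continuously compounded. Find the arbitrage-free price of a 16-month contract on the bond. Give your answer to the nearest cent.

PV(coupons) I = 1.00·e^(−0.0146·3/12) + 2.63·e^(−0.0146·8/12) + 2.88·e^(−0.0146·12/12)
I = 0.9964 + 2.6045 + 2.8383 = 6.4392
F = (S − I)·e^(rT) = (102.18 − 6.4392) · e^(0.0146·16/12)
= 95.7408 · e^0.019467 = 95.7408 × 1.019658 = R$97.62

R$97.62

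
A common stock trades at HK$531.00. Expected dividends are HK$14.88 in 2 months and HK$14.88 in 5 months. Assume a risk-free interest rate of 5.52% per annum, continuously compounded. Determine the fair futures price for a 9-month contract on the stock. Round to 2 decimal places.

PV(dividends) I = 14.88·e^(−0.0552·2/12) + 14.88·e^(−0.0552·5/12)
I = 14.7437 + 14.5417 = 29.2854
F = (S − I)·e^(rT) = (531.00 − 29.2854) · e^(0.0552·9/12)
= 501.7146 · e^0.041400 = 501.7146 × 1.042269 = HK$522.92

HK$522.92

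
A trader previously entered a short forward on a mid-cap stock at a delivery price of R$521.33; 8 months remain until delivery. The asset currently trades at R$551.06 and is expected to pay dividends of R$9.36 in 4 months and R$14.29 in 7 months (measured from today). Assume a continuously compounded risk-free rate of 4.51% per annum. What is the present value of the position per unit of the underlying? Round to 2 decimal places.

PV(remaining dividends) I = 9.36·e^(−0.0451·4/12) + 14.29·e^(−0.0451·7/12) = 23.1393
Current forward F = (S − I)·e^(rT) = (551.06 − 23.1393)·e^(0.0451·8/12) = 527.9207 × 1.030523 = 544.0344
Value (long) = (F − K)·e^(−rT) = (544.0344 − 521.33) × 0.970381 = 22.0319
Short position value = −(long value) = -R$22.03

-R$22.03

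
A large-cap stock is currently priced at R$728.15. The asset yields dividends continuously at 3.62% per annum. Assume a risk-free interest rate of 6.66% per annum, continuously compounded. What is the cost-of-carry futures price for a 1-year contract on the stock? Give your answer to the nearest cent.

F = S·e^((r − q)T) = 728.15 · e^((0.0666 − 0.0362) × 12/12)
= 728.15 · e^0.030400 = 728.15 × 1.030867
F = R$750.63

R$750.63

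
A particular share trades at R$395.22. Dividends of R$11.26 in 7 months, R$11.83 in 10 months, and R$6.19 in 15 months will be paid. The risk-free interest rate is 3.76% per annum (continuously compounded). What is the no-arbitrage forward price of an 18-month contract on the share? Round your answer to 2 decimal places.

PV(dividends) I = 11.26·e^(−0.0376·7/12) + 11.83·e^(−0.0376·10/12) + 6.19·e^(−0.0376·15/12)
I = 11.0157 + 11.4651 + 5.9058 = 28.3866
F = (S − I)·e^(rT) = (395.22 − 28.3866) · e^(0.0376·18/12)
= 366.8334 · e^0.056400 = 366.8334 × 1.058021 = R$388.12

R$388.12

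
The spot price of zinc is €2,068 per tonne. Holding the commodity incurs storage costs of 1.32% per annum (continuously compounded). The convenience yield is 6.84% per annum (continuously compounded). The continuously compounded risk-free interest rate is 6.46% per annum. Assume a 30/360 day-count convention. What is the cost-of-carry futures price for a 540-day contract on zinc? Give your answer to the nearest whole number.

€2,097 per tonne

Net carry = r + u − y = 0.0646 + 0.0132 − 0.0684 = 0.0094
F = S·e^((r+u−y)T) = 2068 · e^(0.0094 × 540/360) = 2068 · e^0.014100
= 2068 × 1.014200 = €2,097 per tonne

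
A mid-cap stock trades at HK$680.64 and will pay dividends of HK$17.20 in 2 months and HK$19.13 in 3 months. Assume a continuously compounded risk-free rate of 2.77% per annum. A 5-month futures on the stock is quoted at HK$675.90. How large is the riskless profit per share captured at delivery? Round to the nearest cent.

PV(dividends) I = 17.20·e^(−0.0277·2/12) + 19.13·e^(−0.0277·3/12) = 36.1188
Fair futures F* = (S − I)·e^(rT) = (680.64 − 36.1188)·e^0.011542 = 644.5212 × 1.011609 = 652.0034
Market HK$675.90 > fair 652.0034: forward overpriced → cash-and-carry (borrow at r, buy the stock and collect the dividends, short the forward).
Profit at T = |F_mkt − F*| = |675.90 − 652.0034| = HK$23.90 per share

HK$23.90 per share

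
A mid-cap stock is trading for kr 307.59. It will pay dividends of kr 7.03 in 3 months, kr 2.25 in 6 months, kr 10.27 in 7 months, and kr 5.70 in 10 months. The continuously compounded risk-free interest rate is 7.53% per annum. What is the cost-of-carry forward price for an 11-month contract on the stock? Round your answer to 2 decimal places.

kr 303.59

PV(dividends) I = 7.03·e^(−0.0753·3/12) + 2.25·e^(−0.0753·6/12) + 10.27·e^(−0.0753·7/12) + 5.70·e^(−0.0753·10/12)
I = 6.8989 + 2.1669 + 9.8287 + 5.3533 = 24.2478
F = (S − I)·e^(rT) = (307.59 − 24.2478) · e^(0.0753·11/12)
= 283.3422 · e^0.069025 = 283.3422 × 1.071463 = kr 303.59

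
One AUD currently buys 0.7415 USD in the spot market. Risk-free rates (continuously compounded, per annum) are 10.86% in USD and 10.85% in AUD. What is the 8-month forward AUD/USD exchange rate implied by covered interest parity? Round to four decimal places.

0.7415

F = S·e^((r_USD − r_AUD)T) = 0.7415 · e^((0.1086 − 0.1085) × 8/12)
= 0.7415 · e^0.000067 = 0.7415 × 1.000067
F = 0.7415 USD per AUD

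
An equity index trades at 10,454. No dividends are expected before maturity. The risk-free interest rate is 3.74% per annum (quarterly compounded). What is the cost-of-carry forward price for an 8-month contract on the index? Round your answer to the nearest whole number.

10,717

F = S · (1+r/4)^(4T)
= 10454 × 1.025128
F = 10,717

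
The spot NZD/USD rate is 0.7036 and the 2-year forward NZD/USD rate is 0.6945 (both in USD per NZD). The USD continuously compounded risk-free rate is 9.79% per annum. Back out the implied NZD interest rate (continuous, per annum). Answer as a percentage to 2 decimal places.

F = S·e^((r_USD − r_NZD)T) ⇒ r_NZD = r_USD − ln(F/S)/T
ln(0.6945/0.7036) = -0.013018; /(2) = -0.006509
r_NZD = 0.0979 + 0.006509 = 0.104409
r_NZD = 10.44%

10.44%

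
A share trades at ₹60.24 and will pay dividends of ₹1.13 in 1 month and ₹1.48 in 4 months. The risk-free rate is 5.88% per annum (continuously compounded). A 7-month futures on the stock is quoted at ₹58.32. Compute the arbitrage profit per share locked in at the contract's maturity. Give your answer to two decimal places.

₹1.36 per share

PV(dividends) I = 1.13·e^(−0.0588·1/12) + 1.48·e^(−0.0588·4/12) = 2.5758
Fair futures F* = (S − I)·e^(rT) = (60.24 − 2.5758)·e^0.034300 = 57.6642 × 1.034895 = 59.6764
Market ₹58.32 < fair 59.6764: forward underpriced → reverse cash-and-carry (short the stock, invest proceeds at r, pay the dividends, go long the forward).
Profit at T = |F_mkt − F*| = |58.32 − 59.6764| = ₹1.36 per share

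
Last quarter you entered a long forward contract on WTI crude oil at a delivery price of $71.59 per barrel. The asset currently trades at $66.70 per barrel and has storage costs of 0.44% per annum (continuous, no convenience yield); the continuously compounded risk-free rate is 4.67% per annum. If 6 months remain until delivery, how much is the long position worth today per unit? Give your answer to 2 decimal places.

-$3.09 per barrel

Current fair forward for the remaining 6 months: F = S·e^((r + u)·T), (r + u) = 0.0467 + 0.0044 = 0.0511
F = 66.70 · e^(0.0511 × 6/12) = 66.70 × 1.025879 = 68.4261
Value of long forward = (F − K)·e^(−rT) = (68.4261 − 71.59) · e^(−0.0467·6/12)
= -3.1639 × 0.976921 = -3.09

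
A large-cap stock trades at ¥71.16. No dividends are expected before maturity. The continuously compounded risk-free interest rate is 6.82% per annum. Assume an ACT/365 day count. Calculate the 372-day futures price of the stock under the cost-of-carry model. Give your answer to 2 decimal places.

F = S·e^(rT) = 71.16 · e^(0.0682 × 372/365)
= 71.16 · e^0.069508 = 71.16 × 1.071981
F = ¥76.28

¥76.28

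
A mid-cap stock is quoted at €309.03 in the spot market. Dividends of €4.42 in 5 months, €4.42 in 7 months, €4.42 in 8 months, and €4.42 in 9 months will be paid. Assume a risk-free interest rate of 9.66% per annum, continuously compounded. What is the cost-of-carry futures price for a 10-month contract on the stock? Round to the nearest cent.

€316.86

PV(dividends) I = 4.42·e^(−0.0966·5/12) + 4.42·e^(−0.0966·7/12) + 4.42·e^(−0.0966·8/12) + 4.42·e^(−0.0966·9/12)
I = 4.2456 + 4.1778 + 4.1443 + 4.1111 = 16.6788
F = (S − I)·e^(rT) = (309.03 − 16.6788) · e^(0.0966·10/12)
= 292.3512 · e^0.080500 = 292.3512 × 1.083829 = €316.86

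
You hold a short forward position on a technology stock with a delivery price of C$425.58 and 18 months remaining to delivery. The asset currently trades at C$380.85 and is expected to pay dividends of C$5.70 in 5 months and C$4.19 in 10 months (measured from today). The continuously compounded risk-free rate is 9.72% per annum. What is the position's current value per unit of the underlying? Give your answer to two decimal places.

PV(remaining dividends) I = 5.70·e^(−0.0972·5/12) + 4.19·e^(−0.0972·10/12) = 9.3378
Current forward F = (S − I)·e^(rT) = (380.85 − 9.3378)·e^(0.0972·18/12) = 371.5122 × 1.156965 = 429.8266
Value (long) = (F − K)·e^(−rT) = (429.8266 − 425.58) × 0.864331 = 3.6705
Short position value = −(long value) = -C$3.67

-C$3.67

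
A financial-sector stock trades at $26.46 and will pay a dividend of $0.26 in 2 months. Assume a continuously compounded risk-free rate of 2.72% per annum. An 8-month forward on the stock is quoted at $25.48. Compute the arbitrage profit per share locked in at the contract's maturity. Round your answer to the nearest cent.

PV(dividends) I = 0.26·e^(−0.0272·2/12) = 0.2588
Fair forward F* = (S − I)·e^(rT) = (26.46 − 0.2588)·e^0.018133 = 26.2012 × 1.018298 = 26.6806
Market $25.48 < fair 26.6806: forward underpriced → reverse cash-and-carry (short the stock, invest proceeds at r, pay the dividends, go long the forward).
Profit at T = |F_mkt − F*| = |25.48 − 26.6806| = $1.20 per share

$1.20 per share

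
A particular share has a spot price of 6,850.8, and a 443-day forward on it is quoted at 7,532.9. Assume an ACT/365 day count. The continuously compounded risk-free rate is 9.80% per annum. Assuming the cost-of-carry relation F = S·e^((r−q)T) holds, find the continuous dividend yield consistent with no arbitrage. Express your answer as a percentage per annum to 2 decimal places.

From F = S·e^((r−q)T): (r − q) = ln(F/S)/T
ln(7532.9/6850.8) = ln(1.099565) = 0.094915
(r − q) = 0.094915 / (443/365) = 0.078203
q = r − ln(F/S)/T = 0.0980 − 0.078203 = 0.019797
q = 1.98%

1.98%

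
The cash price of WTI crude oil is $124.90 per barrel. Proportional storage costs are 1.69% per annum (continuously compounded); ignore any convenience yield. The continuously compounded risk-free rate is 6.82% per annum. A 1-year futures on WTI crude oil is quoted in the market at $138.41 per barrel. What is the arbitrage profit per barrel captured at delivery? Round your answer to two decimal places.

Fair futures: F* = S·e^(carry·T), with carry = (r + u) = 0.0682 + 0.0169 = 0.0851
F* = 124.90 · e^(0.0851 × 1) = 124.90 · e^0.085100 = 124.90 × 1.088826 = $135.9944
Market $138.41 > fair $135.9944: forward overpriced → cash-and-carry (buy spot, short the forward).
At maturity, profit = |F_mkt − F*| = |138.41 − 135.9944| = $2.42 per barrel

$2.42 per barrel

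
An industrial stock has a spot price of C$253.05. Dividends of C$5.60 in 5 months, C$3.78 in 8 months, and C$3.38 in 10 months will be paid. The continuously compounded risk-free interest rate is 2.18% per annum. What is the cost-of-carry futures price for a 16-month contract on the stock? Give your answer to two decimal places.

PV(dividends) I = 5.60·e^(−0.0218·5/12) + 3.78·e^(−0.0218·8/12) + 3.38·e^(−0.0218·10/12)
I = 5.5494 + 3.7255 + 3.3192 = 12.5941
F = (S − I)·e^(rT) = (253.05 − 12.5941) · e^(0.0218·16/12)
= 240.4559 · e^0.029067 = 240.4559 × 1.029494 = C$247.55

C$247.55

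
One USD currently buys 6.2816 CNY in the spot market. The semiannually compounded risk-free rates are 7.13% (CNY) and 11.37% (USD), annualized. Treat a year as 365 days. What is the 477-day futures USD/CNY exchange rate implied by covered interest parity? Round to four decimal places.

5.9576

By covered interest parity, F = S · (1+r_CNY/2)^(2T) / (1+r_USD/2)^(2T)
= 6.2816 × 1.095878 / 1.155483 = 6.2816 × 0.948416
F = 5.9576 CNY per USD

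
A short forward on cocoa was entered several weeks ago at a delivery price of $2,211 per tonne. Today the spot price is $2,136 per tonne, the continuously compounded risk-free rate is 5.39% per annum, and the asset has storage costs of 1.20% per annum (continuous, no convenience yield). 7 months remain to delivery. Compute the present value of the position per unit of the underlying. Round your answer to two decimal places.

Current fair forward for the remaining 7 months: F = S·e^((r + u)·T), (r + u) = 0.0539 + 0.0120 = 0.0659
F = 2136 · e^(0.0659 × 7/12) = 2136 × 1.03919011 = 2219.7101
Value of long forward = (F − K)·e^(−rT) = (2219.7101 − 2211) · e^(−0.0539·7/12)
= 8.7101 × 0.96904748 = 8.44
Short position value = −(long value) = -$8.44

-$8.44 per tonne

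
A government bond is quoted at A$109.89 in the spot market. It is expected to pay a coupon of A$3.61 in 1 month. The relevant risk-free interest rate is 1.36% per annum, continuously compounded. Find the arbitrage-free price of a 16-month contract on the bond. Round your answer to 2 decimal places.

A$108.23

PV(coupons) I = 3.61·e^(−0.0136·1/12)
I = 3.6059
F = (S − I)·e^(rT) = (109.89 − 3.6059) · e^(0.0136·16/12)
= 106.2841 · e^0.018133 = 106.2841 × 1.018298 = A$108.23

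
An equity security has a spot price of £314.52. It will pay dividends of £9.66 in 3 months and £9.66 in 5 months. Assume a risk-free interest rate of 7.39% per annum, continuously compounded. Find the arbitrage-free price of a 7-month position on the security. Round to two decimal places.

£308.69

PV(dividends) I = 9.66·e^(−0.0739·3/12) + 9.66·e^(−0.0739·5/12)
I = 9.4832 + 9.3671 = 18.8503
F = (S − I)·e^(rT) = (314.52 − 18.8503) · e^(0.0739·7/12)
= 295.6697 · e^0.043108 = 295.6697 × 1.044051 = £308.69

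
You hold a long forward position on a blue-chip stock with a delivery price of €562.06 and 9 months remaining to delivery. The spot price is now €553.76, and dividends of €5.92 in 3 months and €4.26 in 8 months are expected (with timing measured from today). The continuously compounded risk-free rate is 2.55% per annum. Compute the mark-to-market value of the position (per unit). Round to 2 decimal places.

PV(remaining dividends) I = 5.92·e^(−0.0255·3/12) + 4.26·e^(−0.0255·8/12) = 10.0706
Current forward F = (S − I)·e^(rT) = (553.76 − 10.0706)·e^(0.0255·9/12) = 543.6894 × 1.019309 = 554.1875
Value (long) = (F − K)·e^(−rT) = (554.1875 − 562.06) × 0.981057 = -7.7234
Value = -€7.72

-€7.72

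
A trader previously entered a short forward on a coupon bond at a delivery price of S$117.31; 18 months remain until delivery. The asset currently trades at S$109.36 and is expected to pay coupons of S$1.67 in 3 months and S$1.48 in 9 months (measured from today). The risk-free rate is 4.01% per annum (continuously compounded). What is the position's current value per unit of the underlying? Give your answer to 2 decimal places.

S$4.19

PV(remaining coupons) I = 1.67·e^(−0.0401·3/12) + 1.48·e^(−0.0401·9/12) = 3.0895
Current forward F = (S − I)·e^(rT) = (109.36 − 3.0895)·e^(0.0401·18/12) = 106.2705 × 1.061996 = 112.8588
Value (long) = (F − K)·e^(−rT) = (112.8588 − 117.31) × 0.941623 = -4.1914
Short position value = −(long value) = S$4.19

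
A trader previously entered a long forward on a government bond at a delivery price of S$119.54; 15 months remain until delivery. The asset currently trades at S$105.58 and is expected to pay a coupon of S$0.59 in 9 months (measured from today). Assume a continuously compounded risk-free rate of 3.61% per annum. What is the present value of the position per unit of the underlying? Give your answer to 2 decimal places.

-S$9.26

PV(remaining coupons) I = 0.59·e^(−0.0361·9/12) = 0.5742
Current forward F = (S − I)·e^(rT) = (105.58 − 0.5742)·e^(0.0361·15/12) = 105.0058 × 1.046159 = 109.8528
Value (long) = (F − K)·e^(−rT) = (109.8528 − 119.54) × 0.955878 = -9.2598
Value = -S$9.26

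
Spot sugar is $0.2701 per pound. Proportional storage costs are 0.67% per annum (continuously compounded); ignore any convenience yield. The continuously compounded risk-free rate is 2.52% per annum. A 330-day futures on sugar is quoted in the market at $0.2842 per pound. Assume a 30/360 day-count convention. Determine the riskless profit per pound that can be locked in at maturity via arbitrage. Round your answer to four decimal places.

Fair futures: F* = S·e^(carry·T), with carry = (r + u) = 0.0252 + 0.0067 = 0.0319
F* = 0.2701 · e^(0.0319 × 330/360) = 0.2701 · e^0.029242 = 0.2701 × 1.029674 = $0.2781
Market $0.2842 > fair $0.2781: forward overpriced → cash-and-carry (buy spot, short the forward).
At maturity, profit = |F_mkt − F*| = |0.2842 − 0.2781| = $0.0061 per pound

$0.0061 per pound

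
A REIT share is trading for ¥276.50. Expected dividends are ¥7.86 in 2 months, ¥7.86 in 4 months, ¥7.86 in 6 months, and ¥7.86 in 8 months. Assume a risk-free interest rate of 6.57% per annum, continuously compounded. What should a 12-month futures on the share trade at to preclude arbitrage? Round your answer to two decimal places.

PV(dividends) I = 7.86·e^(−0.0657·2/12) + 7.86·e^(−0.0657·4/12) + 7.86·e^(−0.0657·6/12) + 7.86·e^(−0.0657·8/12)
I = 7.7744 + 7.6897 + 7.6060 + 7.5232 = 30.5933
F = (S − I)·e^(rT) = (276.50 − 30.5933) · e^(0.0657·12/12)
= 245.9067 · e^0.065700 = 245.9067 × 1.067906 = ¥262.61

¥262.61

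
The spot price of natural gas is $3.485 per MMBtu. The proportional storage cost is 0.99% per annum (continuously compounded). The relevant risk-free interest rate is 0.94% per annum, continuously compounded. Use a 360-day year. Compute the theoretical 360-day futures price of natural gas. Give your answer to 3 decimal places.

Net carry = r + u − y = 0.0094 + 0.0099 − 0.0000 = 0.0193
F = S·e^((r+u−y)T) = 3.485 · e^(0.0193 × 360/360) = 3.485 · e^0.019300
= 3.485 × 1.019487 = $3.553 per MMBtu

$3.553 per MMBtu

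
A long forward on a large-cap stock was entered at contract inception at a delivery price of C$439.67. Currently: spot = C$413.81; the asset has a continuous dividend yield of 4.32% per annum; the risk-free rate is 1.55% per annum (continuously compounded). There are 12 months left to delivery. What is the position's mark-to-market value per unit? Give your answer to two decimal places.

-C$36.59

Current fair forward for the remaining 12 months: F = S·e^((r − q)·T), (r − q) = 0.0155 − 0.0432 = -0.0277
F = 413.81 · e^(-0.0277 × 12/12) = 413.81 × 0.972680 = 402.5047
Value of long forward = (F − K)·e^(−rT) = (402.5047 − 439.67) · e^(−0.0155·12/12)
= -37.1653 × 0.984620 = -36.59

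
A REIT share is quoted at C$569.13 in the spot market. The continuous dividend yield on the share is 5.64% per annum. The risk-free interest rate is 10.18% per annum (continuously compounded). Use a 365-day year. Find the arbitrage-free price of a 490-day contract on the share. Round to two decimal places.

F = S·e^((r − q)T) = 569.13 · e^((0.1018 − 0.0564) × 490/365)
= 569.13 · e^0.060948 = 569.13 × 1.062844
F = C$604.90

C$604.90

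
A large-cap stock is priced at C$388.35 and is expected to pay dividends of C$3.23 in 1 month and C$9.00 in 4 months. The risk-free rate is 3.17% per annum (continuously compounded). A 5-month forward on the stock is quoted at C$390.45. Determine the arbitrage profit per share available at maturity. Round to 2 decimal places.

PV(dividends) I = 3.23·e^(−0.0317·1/12) + 9.00·e^(−0.0317·4/12) = 12.1269
Fair forward F* = (S − I)·e^(rT) = (388.35 − 12.1269)·e^0.013208 = 376.2231 × 1.013296 = 381.2254
Market C$390.45 > fair 381.2254: forward overpriced → cash-and-carry (borrow at r, buy the stock and collect the dividends, short the forward).
Profit at T = |F_mkt − F*| = |390.45 − 381.2254| = C$9.22 per share

C$9.22 per share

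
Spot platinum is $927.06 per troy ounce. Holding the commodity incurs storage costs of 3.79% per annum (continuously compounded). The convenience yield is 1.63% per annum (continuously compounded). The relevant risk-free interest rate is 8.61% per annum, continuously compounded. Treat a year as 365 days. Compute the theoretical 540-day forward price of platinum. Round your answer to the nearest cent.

Net carry = r + u − y = 0.0861 + 0.0379 − 0.0163 = 0.1077
F = S·e^((r+u−y)T) = 927.06 · e^(0.1077 × 540/365) = 927.06 · e^0.159337
= 927.06 × 1.172733 = $1,087.19 per troy ounce

$1,087.19 per troy ounce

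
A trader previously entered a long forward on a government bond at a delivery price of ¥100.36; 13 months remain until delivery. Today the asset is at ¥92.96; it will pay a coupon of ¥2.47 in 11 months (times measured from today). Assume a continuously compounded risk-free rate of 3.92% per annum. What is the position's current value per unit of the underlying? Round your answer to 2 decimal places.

-¥5.61

PV(remaining coupons) I = 2.47·e^(−0.0392·11/12) = 2.3828
Current forward F = (S − I)·e^(rT) = (92.96 − 2.3828)·e^(0.0392·13/12) = 90.5772 × 1.043381 = 94.5065
Value (long) = (F − K)·e^(−rT) = (94.5065 − 100.36) × 0.958422 = -5.6101
Value = -¥5.61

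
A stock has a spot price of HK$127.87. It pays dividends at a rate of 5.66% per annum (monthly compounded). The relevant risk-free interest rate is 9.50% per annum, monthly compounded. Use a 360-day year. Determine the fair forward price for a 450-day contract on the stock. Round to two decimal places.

F = S · (1+r/12)^(12T) / (1+q/12)^(12T)
= 127.87 × 1.125562 / 1.073134 = 127.87 × 1.048855
F = HK$134.12

HK$134.12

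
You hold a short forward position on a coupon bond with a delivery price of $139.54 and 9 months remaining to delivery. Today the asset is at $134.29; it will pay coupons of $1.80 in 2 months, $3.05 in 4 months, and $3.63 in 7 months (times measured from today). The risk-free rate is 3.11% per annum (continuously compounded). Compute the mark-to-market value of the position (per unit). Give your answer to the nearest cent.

$10.41

PV(remaining coupons) I = 1.80·e^(−0.0311·2/12) + 3.05·e^(−0.0311·4/12) + 3.63·e^(−0.0311·7/12) = 8.3740
Current forward F = (S − I)·e^(rT) = (134.29 − 8.3740)·e^(0.0311·9/12) = 125.9160 × 1.023599 = 128.8875
Value (long) = (F − K)·e^(−rT) = (128.8875 − 139.54) × 0.976945 = -10.4069
Short position value = −(long value) = $10.41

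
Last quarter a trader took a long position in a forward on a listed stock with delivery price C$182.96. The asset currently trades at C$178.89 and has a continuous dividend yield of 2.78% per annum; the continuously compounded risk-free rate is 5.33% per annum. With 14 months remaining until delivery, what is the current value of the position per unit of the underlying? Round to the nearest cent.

Current fair forward for the remaining 14 months: F = S·e^((r − q)·T), (r − q) = 0.0533 − 0.0278 = 0.0255
F = 178.89 · e^(0.0255 × 14/12) = 178.89 × 1.030197 = 184.2919
Value of long forward = (F − K)·e^(−rT) = (184.2919 − 182.96) · e^(−0.0533·14/12)
= 1.3319 × 0.939711 = 1.25

C$1.25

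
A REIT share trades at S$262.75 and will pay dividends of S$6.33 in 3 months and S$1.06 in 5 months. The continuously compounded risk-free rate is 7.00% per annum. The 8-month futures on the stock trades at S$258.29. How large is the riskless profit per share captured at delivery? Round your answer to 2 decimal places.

S$9.42 per share

PV(dividends) I = 6.33·e^(−0.0700·3/12) + 1.06·e^(−0.0700·5/12) = 7.2497
Fair futures F* = (S − I)·e^(rT) = (262.75 − 7.2497)·e^0.046667 = 255.5003 × 1.047773 = 267.7063
Market S$258.29 < fair 267.7063: forward underpriced → reverse cash-and-carry (short the stock, invest proceeds at r, pay the dividends, go long the forward).
Profit at T = |F_mkt − F*| = |258.29 − 267.7063| = S$9.42 per share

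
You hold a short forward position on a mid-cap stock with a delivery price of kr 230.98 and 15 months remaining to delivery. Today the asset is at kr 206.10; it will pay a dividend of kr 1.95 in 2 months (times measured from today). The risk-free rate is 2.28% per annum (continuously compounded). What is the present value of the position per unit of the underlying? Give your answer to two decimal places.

PV(remaining dividends) I = 1.95·e^(−0.0228·2/12) = 1.9426
Current forward F = (S − I)·e^(rT) = (206.10 − 1.9426)·e^(0.0228·15/12) = 204.1574 × 1.028910 = 210.0596
Value (long) = (F − K)·e^(−rT) = (210.0596 − 230.98) × 0.971902 = -20.3326
Short position value = −(long value) = kr 20.33

kr 20.33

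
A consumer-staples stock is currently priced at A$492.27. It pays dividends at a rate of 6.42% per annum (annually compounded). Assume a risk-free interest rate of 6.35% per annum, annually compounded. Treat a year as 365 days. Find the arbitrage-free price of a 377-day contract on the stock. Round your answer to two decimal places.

F = S · (1+r)^T / (1+q)^T
= 492.27 × 1.065655 / 1.066379 = 492.27 × 0.999321
F = A$491.94

A$491.94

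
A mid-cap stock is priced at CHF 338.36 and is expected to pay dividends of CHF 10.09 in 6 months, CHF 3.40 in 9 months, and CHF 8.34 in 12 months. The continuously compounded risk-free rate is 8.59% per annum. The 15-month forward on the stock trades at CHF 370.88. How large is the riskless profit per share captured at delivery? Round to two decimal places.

CHF 17.00 per share

PV(dividends) I = 10.09·e^(−0.0859·6/12) + 3.40·e^(−0.0859·9/12) + 8.34·e^(−0.0859·12/12) = 20.5072
Fair forward F* = (S − I)·e^(rT) = (338.36 − 20.5072)·e^0.107375 = 317.8528 × 1.113352 = 353.8821
Market CHF 370.88 > fair 353.8821: forward overpriced → cash-and-carry (borrow at r, buy the stock and collect the dividends, short the forward).
Profit at T = |F_mkt − F*| = |370.88 − 353.8821| = CHF 17.00 per share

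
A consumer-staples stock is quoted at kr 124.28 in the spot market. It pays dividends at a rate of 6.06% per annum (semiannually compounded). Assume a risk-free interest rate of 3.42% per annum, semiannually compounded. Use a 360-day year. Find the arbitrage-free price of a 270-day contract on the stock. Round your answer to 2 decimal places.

kr 121.90

F = S · (1+r/2)^(2T) / (1+q/2)^(2T)
= 124.28 × 1.025759 / 1.045793 = 124.28 × 0.980843
F = kr 121.90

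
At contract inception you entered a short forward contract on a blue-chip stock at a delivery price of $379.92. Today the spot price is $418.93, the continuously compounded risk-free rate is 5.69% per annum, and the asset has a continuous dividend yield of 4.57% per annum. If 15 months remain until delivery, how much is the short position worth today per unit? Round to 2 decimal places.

Current fair forward for the remaining 15 months: F = S·e^((r − q)·T), (r − q) = 0.0569 − 0.0457 = 0.0112
F = 418.93 · e^(0.0112 × 15/12) = 418.93 × 1.014098 = 424.8361
Value of long forward = (F − K)·e^(−rT) = (424.8361 − 379.92) · e^(−0.0569·15/12)
= 44.9161 × 0.931345 = 41.83
Short position value = −(long value) = -$41.83

-$41.83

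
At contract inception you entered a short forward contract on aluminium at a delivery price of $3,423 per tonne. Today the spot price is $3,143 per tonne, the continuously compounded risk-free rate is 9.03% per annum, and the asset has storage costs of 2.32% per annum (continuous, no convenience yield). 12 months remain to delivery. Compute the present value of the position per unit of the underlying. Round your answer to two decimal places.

-$89.32 per tonne

Current fair forward for the remaining 12 months: F = S·e^((r + u)·T), (r + u) = 0.0903 + 0.0232 = 0.1135
F = 3143 · e^(0.1135 × 12/12) = 3143 × 1.12019189 = 3520.7631
Value of long forward = (F − K)·e^(−rT) = (3520.7631 − 3423) · e^(−0.0903·12/12)
= 97.7631 × 0.91365705 = 89.32
Short position value = −(long value) = -$89.32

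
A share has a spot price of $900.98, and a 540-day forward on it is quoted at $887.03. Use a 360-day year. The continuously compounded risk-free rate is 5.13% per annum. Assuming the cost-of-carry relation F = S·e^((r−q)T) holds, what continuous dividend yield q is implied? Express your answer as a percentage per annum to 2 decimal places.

From F = S·e^((r−q)T): (r − q) = ln(F/S)/T
ln(887.03/900.98) = ln(0.984517) = -0.015604
(r − q) = -0.015604 / (540/360) = -0.010403
q = r − ln(F/S)/T = 0.0513 + 0.010403 = 0.061703
q = 6.17%

6.17%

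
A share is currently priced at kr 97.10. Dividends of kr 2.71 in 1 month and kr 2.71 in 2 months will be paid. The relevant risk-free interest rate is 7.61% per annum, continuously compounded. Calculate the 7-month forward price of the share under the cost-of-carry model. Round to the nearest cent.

kr 95.90

PV(dividends) I = 2.71·e^(−0.0761·1/12) + 2.71·e^(−0.0761·2/12)
I = 2.6929 + 2.6758 = 5.3687
F = (S − I)·e^(rT) = (97.10 − 5.3687) · e^(0.0761·7/12)
= 91.7313 · e^0.044392 = 91.7313 × 1.045392 = kr 95.90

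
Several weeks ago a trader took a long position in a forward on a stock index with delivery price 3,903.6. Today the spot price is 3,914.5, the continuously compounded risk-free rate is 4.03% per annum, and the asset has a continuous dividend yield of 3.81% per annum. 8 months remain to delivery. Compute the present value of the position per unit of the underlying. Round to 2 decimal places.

16.20

Current fair forward for the remaining 8 months: F = S·e^((r − q)·T), (r − q) = 0.0403 − 0.0381 = 0.0022
F = 3914.5 · e^(0.0022 × 8/12) = 3914.5 × 1.00146774 = 3920.2455
Value of long forward = (F − K)·e^(−rT) = (3920.2455 − 3903.6) · e^(−0.0403·8/12)
= 16.6455 × 0.97349103 = 16.20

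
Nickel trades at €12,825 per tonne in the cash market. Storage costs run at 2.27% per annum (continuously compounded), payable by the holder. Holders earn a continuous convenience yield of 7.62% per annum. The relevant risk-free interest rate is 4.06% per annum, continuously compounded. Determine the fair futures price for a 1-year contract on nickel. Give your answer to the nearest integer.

Net carry = r + u − y = 0.0406 + 0.0227 − 0.0762 = -0.0129
F = S·e^((r+u−y)T) = 12825 · e^(-0.0129 × 1) = 12825 · e^-0.012900
= 12825 × 0.987183 = €12,661 per tonne

€12,661 per tonne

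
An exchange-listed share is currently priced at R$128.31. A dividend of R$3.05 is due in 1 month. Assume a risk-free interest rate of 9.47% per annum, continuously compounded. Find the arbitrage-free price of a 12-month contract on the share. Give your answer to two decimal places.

R$137.73

PV(dividends) I = 3.05·e^(−0.0947·1/12)
I = 3.0260
F = (S − I)·e^(rT) = (128.31 − 3.0260) · e^(0.0947·12/12)
= 125.2840 · e^0.094700 = 125.2840 × 1.099329 = R$137.73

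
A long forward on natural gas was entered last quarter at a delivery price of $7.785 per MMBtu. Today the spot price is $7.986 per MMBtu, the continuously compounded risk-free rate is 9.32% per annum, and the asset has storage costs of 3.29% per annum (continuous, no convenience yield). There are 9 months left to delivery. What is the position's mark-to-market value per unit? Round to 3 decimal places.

$0.926 per MMBtu

Current fair forward for the remaining 9 months: F = S·e^((r + u)·T), (r + u) = 0.0932 + 0.0329 = 0.1261
F = 7.986 · e^(0.1261 × 9/12) = 7.986 × 1.099192 = 8.7781
Value of long forward = (F − K)·e^(−rT) = (8.7781 − 7.785) · e^(−0.0932·9/12)
= 0.9931 × 0.932487 = 0.926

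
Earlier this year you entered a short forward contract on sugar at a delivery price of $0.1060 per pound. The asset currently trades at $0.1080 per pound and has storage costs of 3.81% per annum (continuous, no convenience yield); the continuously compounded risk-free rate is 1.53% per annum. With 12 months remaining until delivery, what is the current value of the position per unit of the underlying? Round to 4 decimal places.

Current fair forward for the remaining 12 months: F = S·e^((r + u)·T), (r + u) = 0.0153 + 0.0381 = 0.0534
F = 0.1080 · e^(0.0534 × 12/12) = 0.1080 × 1.054852 = 0.1139
Value of long forward = (F − K)·e^(−rT) = (0.1139 − 0.1060) · e^(−0.0153·12/12)
= 0.0079 × 0.984816 = 0.0078
Short position value = −(long value) = -$0.0078

-$0.0078 per pound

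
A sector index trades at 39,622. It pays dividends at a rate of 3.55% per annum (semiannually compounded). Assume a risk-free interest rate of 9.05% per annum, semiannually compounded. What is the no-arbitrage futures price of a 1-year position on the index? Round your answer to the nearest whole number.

F = S · (1+r/2)^(2T) / (1+q/2)^(2T)
= 39622 × 1.092548 / 1.035815 = 39622 × 1.054771
F = 41,792

41,792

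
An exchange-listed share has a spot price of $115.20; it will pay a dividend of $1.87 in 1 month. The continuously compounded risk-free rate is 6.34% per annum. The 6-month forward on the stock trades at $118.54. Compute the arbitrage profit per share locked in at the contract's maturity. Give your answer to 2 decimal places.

$1.55 per share

PV(dividends) I = 1.87·e^(−0.0634·1/12) = 1.8601
Fair forward F* = (S − I)·e^(rT) = (115.20 − 1.8601)·e^0.031700 = 113.3399 × 1.032208 = 116.9904
Market $118.54 > fair 116.9904: forward overpriced → cash-and-carry (borrow at r, buy the stock and collect the dividends, short the forward).
Profit at T = |F_mkt − F*| = |118.54 − 116.9904| = $1.55 per share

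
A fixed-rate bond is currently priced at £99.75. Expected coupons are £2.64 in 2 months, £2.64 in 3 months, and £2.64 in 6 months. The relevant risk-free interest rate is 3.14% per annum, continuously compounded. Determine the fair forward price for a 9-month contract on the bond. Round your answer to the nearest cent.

PV(coupons) I = 2.64·e^(−0.0314·2/12) + 2.64·e^(−0.0314·3/12) + 2.64·e^(−0.0314·6/12)
I = 2.6262 + 2.6194 + 2.5989 = 7.8445
F = (S − I)·e^(rT) = (99.75 − 7.8445) · e^(0.0314·9/12)
= 91.9055 · e^0.023550 = 91.9055 × 1.023829 = £94.10

£94.10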